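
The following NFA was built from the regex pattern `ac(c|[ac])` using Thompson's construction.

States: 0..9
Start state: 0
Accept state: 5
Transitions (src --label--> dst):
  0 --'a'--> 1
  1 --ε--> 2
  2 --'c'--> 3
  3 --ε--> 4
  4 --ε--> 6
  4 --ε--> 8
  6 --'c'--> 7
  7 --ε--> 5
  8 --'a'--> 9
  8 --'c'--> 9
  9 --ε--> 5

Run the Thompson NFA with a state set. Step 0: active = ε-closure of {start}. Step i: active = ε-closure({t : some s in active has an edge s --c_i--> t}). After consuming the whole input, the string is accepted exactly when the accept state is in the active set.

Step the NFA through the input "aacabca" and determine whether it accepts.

Answer: REJECT

Trace:
initial (ε-close {0}): {0}
'a' @ 1: {1,2}
'a' @ 2: {}  — state set empty
rest 'cabca' ignored (set empty)
after full input: {}  (accept=5 not in)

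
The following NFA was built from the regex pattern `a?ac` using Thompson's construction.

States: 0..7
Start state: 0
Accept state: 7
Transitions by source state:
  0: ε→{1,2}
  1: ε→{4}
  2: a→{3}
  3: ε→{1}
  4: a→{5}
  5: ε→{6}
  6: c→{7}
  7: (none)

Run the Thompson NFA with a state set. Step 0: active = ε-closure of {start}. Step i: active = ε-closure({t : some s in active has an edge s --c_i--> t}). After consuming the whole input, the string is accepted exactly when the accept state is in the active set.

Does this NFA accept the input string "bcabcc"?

Answer: REJECT

Trace:
S₀ = ε-closure({0}) = {0,1,2,4}
'b' @ 1: {}  — state set empty
rest 'cabcc' ignored (set empty)
end set {} — state 7 not in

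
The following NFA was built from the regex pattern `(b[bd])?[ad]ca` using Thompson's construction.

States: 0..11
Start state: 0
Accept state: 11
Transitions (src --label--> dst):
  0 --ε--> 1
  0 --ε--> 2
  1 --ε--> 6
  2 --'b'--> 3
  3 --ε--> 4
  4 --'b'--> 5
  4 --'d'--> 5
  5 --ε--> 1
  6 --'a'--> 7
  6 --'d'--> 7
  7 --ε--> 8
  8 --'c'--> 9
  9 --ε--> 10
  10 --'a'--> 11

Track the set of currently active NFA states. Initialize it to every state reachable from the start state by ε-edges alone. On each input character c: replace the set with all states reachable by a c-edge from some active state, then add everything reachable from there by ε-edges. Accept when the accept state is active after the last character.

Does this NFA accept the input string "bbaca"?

Answer: ACCEPT

Derivation:
S₀ = ε-closure({0}) = {0,1,2,6}
'b' @ 1: {3,4}
'b' @ 2: {1,5,6}
'a' @ 3: {7,8}
'c' @ 4: {9,10}
'a' @ 5: {11}  ✓accept
end set {11} — state 11 in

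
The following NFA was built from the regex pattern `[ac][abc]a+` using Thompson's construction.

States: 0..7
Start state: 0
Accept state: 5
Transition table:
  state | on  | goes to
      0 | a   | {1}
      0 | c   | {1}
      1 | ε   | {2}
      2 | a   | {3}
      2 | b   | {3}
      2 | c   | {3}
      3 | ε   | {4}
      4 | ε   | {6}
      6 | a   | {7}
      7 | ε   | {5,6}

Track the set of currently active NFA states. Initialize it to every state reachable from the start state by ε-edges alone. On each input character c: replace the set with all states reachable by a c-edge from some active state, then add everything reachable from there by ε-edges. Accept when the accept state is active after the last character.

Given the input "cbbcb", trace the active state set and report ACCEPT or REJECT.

Answer: REJECT

Steps:
start: ε-closure({0}) = {0}
'c' @ 1: {1,2}
'b' @ 2: {3,4,6}
'b' @ 3: {}  — state set empty
rest 'cb' ignored (set empty)
final: {}; accept 5 not in set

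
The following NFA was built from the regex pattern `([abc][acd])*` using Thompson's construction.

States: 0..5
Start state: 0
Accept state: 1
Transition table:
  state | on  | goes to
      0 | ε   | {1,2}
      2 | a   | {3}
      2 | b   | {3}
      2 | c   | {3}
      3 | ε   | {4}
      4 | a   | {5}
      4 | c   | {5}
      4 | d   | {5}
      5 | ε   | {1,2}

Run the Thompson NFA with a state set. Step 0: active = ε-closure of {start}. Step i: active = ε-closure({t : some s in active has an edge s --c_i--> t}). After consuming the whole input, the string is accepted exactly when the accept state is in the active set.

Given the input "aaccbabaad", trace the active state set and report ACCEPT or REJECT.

initial (ε-close {0}): {0,1,2}
'a' @ 1: {3,4}
'a' @ 2: {1,2,5}  ✓accept
'c' @ 3: {3,4}
'c' @ 4: {1,2,5}  ✓accept
'b' @ 5: {3,4}
'a' @ 6: {1,2,5}  ✓accept
'b' @ 7: {3,4}
'a' @ 8: {1,2,5}  ✓accept
'a' @ 9: {3,4}
'd' @ 10: {1,2,5}  ✓accept
end set {1,2,5} — state 1 in

Answer: ACCEPT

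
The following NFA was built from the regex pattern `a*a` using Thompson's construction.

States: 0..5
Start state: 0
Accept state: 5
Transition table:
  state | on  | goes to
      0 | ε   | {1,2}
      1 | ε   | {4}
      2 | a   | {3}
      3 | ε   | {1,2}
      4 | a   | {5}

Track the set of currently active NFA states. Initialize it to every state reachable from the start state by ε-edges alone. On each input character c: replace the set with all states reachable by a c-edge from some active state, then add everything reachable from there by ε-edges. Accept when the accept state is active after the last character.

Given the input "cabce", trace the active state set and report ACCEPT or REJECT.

initial (ε-close {0}): {0,1,2,4}
'c' @ 1: {}  — dead — no transitions
rest 'abce' ignored (set empty)
final: {}; accept 5 not in set

Answer: REJECT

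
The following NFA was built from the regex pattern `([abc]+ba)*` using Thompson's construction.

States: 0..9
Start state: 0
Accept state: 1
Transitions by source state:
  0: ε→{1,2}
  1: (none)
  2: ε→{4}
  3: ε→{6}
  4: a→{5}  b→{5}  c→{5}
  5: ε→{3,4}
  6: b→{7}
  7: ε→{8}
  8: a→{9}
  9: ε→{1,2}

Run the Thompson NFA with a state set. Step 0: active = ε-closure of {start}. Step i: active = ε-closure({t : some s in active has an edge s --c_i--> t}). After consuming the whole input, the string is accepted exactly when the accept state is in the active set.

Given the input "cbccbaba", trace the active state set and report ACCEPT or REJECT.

Answer: ACCEPT

Steps:
S₀ = ε-closure({0}) = {0,1,2,4}
'c' @ 1: {3,4,5,6}
'b' @ 2: {3,4,5,6,7,8}
'c' @ 3: {3,4,5,6}
'c' @ 4: {3,4,5,6}
'b' @ 5: {3,4,5,6,7,8}
'a' @ 6: {1,2,3,4,5,6,9}  ✓accept
'b' @ 7: {3,4,5,6,7,8}
'a' @ 8: {1,2,3,4,5,6,9}  ✓accept
end set {1,2,3,4,5,6,9} — state 1 in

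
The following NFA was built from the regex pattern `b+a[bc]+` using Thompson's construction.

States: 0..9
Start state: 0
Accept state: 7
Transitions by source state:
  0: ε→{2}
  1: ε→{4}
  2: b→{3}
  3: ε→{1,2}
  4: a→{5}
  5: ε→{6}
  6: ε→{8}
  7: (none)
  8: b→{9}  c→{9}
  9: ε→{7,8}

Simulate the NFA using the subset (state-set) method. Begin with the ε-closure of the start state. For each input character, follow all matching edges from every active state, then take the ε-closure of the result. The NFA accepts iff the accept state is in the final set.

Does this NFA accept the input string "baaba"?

Answer: REJECT

Derivation:
S₀ = ε-closure({0}) = {0,2}
'b' @ 1: {1,2,3,4}
'a' @ 2: {5,6,8}
'a' @ 3: {}  — dead — no transitions
rest 'ba' ignored (set empty)
end set {} — state 7 not in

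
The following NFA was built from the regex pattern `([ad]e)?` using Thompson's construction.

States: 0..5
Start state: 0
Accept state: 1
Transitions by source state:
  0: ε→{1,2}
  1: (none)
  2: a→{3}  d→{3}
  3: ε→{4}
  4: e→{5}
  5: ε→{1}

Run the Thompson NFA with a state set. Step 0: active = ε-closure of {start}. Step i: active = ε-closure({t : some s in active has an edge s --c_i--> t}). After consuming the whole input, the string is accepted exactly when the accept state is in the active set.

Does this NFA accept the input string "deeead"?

initial (ε-close {0}): {0,1,2}
'd' @ 1: {3,4}
'e' @ 2: {1,5}  [accepting]
'e' @ 3: {}  — state set empty
rest 'ead' ignored (set empty)
final: {}; accept 1 not in set

Answer: REJECT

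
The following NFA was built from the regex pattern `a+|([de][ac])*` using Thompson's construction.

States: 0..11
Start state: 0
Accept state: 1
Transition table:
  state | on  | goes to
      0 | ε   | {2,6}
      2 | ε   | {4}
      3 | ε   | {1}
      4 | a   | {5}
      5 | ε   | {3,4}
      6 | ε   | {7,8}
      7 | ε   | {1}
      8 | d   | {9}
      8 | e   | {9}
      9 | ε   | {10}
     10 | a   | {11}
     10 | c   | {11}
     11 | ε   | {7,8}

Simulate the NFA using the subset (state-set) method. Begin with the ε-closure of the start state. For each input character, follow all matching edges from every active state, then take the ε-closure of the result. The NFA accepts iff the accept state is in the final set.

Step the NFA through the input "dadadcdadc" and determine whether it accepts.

initial (ε-close {0}): {0,1,2,4,6,7,8}
'd' @ 1: {9,10}
'a' @ 2: {1,7,8,11}  [accepting]
'd' @ 3: {9,10}
'a' @ 4: {1,7,8,11}  [accepting]
'd' @ 5: {9,10}
'c' @ 6: {1,7,8,11}  [accepting]
'd' @ 7: {9,10}
'a' @ 8: {1,7,8,11}  [accepting]
'd' @ 9: {9,10}
'c' @ 10: {1,7,8,11}  [accepting]
final: {1,7,8,11}; accept 1 in set

Answer: ACCEPT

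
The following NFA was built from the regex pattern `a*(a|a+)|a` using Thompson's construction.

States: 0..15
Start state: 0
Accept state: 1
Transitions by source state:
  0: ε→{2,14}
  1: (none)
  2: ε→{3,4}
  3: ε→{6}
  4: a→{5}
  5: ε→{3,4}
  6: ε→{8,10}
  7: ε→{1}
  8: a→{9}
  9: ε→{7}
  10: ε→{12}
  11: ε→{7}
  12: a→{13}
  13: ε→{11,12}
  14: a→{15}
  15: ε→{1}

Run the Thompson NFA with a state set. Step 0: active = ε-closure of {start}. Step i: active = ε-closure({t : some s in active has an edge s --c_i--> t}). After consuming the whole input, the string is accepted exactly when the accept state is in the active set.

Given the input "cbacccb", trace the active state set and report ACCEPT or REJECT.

initial (ε-close {0}): {0,2,3,4,6,8,10,12,14}
'c' @ 1: {}  — dead — no transitions
rest 'bacccb' ignored (set empty)
after full input: {}  (accept=1 not in)

Answer: REJECT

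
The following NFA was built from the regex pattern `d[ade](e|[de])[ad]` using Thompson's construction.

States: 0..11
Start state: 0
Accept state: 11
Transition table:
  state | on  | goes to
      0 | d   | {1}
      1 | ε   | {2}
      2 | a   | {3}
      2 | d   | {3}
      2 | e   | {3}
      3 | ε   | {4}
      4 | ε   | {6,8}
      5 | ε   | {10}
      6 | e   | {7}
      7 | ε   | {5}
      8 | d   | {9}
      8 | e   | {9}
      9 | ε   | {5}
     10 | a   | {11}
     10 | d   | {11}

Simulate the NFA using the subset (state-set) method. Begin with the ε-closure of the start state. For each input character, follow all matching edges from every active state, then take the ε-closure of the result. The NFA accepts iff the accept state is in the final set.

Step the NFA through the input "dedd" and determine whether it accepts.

Answer: ACCEPT

Trace:
initial (ε-close {0}): {0}
'd' @ 1: {1,2}
'e' @ 2: {3,4,6,8}
'd' @ 3: {5,9,10}
'd' @ 4: {11}  ✓accept
final: {11}; accept 11 in set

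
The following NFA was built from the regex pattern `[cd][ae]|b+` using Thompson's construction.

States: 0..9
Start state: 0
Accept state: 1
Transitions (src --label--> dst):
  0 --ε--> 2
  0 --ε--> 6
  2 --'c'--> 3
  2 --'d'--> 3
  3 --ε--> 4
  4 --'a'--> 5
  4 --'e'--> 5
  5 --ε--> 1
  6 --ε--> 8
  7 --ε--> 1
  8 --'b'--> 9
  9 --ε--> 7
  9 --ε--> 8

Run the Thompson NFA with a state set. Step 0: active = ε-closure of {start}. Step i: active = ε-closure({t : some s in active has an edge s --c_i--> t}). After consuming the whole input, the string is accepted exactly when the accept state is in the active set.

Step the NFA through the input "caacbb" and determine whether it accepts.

Answer: REJECT

Trace:
initial (ε-close {0}): {0,2,6,8}
'c' @ 1: {3,4}
'a' @ 2: {1,5}  (accept∈set)
'a' @ 3: {}  — no active states
rest 'cbb' ignored (set empty)
after full input: {}  (accept=1 not in)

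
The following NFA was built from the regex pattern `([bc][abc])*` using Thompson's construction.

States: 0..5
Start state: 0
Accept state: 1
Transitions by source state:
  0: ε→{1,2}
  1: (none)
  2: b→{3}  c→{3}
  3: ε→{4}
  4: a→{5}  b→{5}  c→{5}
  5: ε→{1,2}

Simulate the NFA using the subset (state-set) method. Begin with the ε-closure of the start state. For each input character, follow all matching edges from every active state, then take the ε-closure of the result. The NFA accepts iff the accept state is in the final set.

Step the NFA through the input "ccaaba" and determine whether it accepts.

S₀ = ε-closure({0}) = {0,1,2}
'c' @ 1: {3,4}
'c' @ 2: {1,2,5}  ✓accept
'a' @ 3: {}  — no active states
rest 'aba' ignored (set empty)
final: {}; accept 1 not in set

Answer: REJECT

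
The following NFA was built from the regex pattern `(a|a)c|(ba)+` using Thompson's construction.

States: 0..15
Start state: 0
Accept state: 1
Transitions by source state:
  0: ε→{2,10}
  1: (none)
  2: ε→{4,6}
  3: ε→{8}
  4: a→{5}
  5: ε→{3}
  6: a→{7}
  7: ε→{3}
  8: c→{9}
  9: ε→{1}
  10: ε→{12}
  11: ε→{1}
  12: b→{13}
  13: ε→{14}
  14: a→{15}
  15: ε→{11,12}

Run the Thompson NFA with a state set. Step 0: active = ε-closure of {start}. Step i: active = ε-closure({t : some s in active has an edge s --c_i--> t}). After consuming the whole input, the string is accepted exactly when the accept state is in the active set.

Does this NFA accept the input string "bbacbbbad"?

Answer: REJECT

Steps:
initial (ε-close {0}): {0,2,4,6,10,12}
'b' @ 1: {13,14}
'b' @ 2: {}  — dead — no transitions
rest 'acbbbad' ignored (set empty)
final: {}; accept 1 not in set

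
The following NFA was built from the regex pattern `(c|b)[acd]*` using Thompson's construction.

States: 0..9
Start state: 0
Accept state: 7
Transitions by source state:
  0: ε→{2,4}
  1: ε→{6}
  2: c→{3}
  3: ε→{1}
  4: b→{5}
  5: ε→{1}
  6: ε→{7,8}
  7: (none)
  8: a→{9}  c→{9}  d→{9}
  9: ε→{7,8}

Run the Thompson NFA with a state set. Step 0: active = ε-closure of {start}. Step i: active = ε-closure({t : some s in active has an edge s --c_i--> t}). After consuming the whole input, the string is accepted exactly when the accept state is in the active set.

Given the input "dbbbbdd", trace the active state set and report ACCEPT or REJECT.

initial (ε-close {0}): {0,2,4}
'd' @ 1: {}  — no active states
rest 'bbbbdd' ignored (set empty)
final: {}; accept 7 not in set

Answer: REJECT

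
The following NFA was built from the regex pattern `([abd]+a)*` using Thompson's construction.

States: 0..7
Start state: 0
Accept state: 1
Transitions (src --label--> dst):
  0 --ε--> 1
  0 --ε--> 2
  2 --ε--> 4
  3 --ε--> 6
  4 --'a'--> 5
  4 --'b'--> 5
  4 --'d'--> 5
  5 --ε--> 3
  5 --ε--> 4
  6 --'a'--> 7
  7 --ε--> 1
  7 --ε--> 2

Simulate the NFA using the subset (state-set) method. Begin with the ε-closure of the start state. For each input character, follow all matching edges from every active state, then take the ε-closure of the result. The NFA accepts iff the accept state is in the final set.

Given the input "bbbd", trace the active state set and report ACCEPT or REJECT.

Answer: REJECT

Trace:
initial (ε-close {0}): {0,1,2,4}
'b' @ 1: {3,4,5,6}
'b' @ 2: {3,4,5,6}
'b' @ 3: {3,4,5,6}
'd' @ 4: {3,4,5,6}
end set {3,4,5,6} — state 1 not in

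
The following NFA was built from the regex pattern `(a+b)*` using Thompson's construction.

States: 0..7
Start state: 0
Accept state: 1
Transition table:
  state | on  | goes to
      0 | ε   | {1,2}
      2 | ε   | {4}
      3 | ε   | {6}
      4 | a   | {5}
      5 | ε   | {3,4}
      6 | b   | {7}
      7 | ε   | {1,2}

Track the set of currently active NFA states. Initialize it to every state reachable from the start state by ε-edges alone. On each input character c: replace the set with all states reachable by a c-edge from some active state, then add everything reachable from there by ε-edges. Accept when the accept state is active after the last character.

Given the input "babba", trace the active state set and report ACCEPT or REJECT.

initial (ε-close {0}): {0,1,2,4}
'b' @ 1: {}  — state set empty
rest 'abba' ignored (set empty)
end set {} — state 1 not in

Answer: REJECT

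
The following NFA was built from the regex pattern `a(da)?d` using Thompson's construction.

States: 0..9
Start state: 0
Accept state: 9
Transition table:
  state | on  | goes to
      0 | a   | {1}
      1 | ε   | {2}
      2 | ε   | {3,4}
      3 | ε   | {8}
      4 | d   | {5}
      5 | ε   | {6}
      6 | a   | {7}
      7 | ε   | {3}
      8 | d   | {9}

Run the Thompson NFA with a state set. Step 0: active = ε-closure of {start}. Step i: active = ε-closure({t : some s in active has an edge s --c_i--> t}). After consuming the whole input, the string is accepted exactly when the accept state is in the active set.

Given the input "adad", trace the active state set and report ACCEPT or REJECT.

Answer: ACCEPT

Trace:
initial (ε-close {0}): {0}
'a' @ 1: {1,2,3,4,8}
'd' @ 2: {5,6,9}  [accepting]
'a' @ 3: {3,7,8}
'd' @ 4: {9}  [accepting]
after full input: {9}  (accept=9 in)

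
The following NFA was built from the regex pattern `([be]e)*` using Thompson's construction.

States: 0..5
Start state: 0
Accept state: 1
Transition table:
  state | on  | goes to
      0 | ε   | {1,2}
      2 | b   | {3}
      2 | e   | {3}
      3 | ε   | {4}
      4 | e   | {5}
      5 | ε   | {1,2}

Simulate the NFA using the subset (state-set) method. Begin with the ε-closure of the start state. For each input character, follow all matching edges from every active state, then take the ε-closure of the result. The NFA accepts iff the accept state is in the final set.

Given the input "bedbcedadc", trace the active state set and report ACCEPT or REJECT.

start: ε-closure({0}) = {0,1,2}
'b' @ 1: {3,4}
'e' @ 2: {1,2,5}  [accepting]
'd' @ 3: {}  — no active states
rest 'bcedadc' ignored (set empty)
end set {} — state 1 not in

Answer: REJECT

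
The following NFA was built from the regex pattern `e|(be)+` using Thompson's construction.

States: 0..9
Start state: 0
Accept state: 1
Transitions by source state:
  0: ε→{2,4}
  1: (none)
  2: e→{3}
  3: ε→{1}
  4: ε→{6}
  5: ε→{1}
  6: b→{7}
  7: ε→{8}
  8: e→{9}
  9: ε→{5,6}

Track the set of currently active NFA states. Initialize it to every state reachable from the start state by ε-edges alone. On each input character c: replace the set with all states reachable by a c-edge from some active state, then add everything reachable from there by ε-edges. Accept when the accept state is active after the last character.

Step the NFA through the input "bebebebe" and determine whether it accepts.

initial (ε-close {0}): {0,2,4,6}
'b' @ 1: {7,8}
'e' @ 2: {1,5,6,9}  (accept∈set)
'b' @ 3: {7,8}
'e' @ 4: {1,5,6,9}  (accept∈set)
'b' @ 5: {7,8}
'e' @ 6: {1,5,6,9}  (accept∈set)
'b' @ 7: {7,8}
'e' @ 8: {1,5,6,9}  (accept∈set)
after full input: {1,5,6,9}  (accept=1 in)

Answer: ACCEPT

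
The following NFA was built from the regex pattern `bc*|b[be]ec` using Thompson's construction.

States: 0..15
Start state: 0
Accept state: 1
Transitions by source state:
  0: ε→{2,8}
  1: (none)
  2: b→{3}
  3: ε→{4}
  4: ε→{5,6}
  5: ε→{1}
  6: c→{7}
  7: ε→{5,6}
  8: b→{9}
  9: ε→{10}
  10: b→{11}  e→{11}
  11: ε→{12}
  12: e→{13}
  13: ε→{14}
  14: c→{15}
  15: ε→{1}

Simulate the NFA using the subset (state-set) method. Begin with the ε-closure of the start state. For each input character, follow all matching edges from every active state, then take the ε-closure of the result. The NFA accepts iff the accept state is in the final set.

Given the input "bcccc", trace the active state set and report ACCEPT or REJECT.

Answer: ACCEPT

Steps:
start: ε-closure({0}) = {0,2,8}
'b' @ 1: {1,3,4,5,6,9,10}  ✓accept
'c' @ 2: {1,5,6,7}  ✓accept
'c' @ 3: {1,5,6,7}  ✓accept
'c' @ 4: {1,5,6,7}  ✓accept
'c' @ 5: {1,5,6,7}  ✓accept
end set {1,5,6,7} — state 1 in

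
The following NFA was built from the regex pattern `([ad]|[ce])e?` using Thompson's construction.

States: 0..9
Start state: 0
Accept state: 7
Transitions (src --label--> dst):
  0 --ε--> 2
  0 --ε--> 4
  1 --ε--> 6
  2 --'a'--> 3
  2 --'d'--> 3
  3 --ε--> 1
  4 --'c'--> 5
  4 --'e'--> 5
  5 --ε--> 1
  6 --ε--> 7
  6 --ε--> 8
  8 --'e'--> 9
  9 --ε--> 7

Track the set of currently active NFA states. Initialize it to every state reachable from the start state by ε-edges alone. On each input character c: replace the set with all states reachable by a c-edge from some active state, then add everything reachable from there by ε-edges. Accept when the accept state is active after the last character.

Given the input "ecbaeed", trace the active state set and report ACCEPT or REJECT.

initial (ε-close {0}): {0,2,4}
'e' @ 1: {1,5,6,7,8}  ✓accept
'c' @ 2: {}  — state set empty
rest 'baeed' ignored (set empty)
final: {}; accept 7 not in set

Answer: REJECT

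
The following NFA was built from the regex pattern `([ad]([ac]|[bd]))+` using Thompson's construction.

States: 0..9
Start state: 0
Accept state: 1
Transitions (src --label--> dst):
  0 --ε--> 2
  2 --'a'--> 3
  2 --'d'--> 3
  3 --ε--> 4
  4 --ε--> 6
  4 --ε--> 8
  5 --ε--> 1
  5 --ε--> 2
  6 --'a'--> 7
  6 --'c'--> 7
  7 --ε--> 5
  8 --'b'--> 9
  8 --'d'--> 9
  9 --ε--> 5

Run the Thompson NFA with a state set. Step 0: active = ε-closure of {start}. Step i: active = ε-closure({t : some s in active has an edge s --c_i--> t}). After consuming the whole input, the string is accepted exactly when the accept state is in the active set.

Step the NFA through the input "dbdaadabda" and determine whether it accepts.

Answer: ACCEPT

Steps:
S₀ = ε-closure({0}) = {0,2}
'd' @ 1: {3,4,6,8}
'b' @ 2: {1,2,5,9}  ✓accept
'd' @ 3: {3,4,6,8}
'a' @ 4: {1,2,5,7}  ✓accept
'a' @ 5: {3,4,6,8}
'd' @ 6: {1,2,5,9}  ✓accept
'a' @ 7: {3,4,6,8}
'b' @ 8: {1,2,5,9}  ✓accept
'd' @ 9: {3,4,6,8}
'a' @ 10: {1,2,5,7}  ✓accept
end set {1,2,5,7} — state 1 in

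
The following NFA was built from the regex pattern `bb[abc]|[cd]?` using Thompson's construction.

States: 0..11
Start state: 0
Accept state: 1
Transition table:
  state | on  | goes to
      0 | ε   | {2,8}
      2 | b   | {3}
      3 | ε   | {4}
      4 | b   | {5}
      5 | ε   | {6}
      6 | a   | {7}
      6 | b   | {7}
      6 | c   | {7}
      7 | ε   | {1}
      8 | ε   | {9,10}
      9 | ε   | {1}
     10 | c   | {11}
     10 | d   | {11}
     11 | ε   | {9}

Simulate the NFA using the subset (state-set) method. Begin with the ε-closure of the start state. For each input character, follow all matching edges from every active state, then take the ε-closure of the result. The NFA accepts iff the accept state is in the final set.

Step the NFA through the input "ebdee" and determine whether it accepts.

Answer: REJECT

Trace:
initial (ε-close {0}): {0,1,2,8,9,10}
'e' @ 1: {}  — dead — no transitions
rest 'bdee' ignored (set empty)
end set {} — state 1 not in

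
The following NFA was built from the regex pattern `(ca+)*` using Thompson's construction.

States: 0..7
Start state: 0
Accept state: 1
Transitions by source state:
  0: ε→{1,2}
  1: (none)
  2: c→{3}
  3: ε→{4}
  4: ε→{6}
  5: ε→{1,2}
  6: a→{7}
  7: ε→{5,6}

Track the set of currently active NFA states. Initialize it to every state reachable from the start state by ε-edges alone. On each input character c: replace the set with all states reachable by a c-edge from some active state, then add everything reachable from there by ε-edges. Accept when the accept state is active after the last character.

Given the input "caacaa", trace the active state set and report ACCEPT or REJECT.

initial (ε-close {0}): {0,1,2}
'c' @ 1: {3,4,6}
'a' @ 2: {1,2,5,6,7}  ✓accept
'a' @ 3: {1,2,5,6,7}  ✓accept
'c' @ 4: {3,4,6}
'a' @ 5: {1,2,5,6,7}  ✓accept
'a' @ 6: {1,2,5,6,7}  ✓accept
end set {1,2,5,6,7} — state 1 in

Answer: ACCEPT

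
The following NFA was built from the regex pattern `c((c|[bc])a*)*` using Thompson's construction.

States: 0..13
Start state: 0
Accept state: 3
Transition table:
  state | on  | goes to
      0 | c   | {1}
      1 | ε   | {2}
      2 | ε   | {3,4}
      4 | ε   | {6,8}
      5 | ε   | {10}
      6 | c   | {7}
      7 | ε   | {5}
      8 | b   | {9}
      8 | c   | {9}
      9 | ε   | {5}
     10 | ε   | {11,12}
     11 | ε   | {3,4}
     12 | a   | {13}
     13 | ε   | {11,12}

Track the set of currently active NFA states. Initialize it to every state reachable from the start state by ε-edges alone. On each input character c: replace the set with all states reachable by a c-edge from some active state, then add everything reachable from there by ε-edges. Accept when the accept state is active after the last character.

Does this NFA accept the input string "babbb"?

initial (ε-close {0}): {0}
'b' @ 1: {}  — dead — no transitions
rest 'abbb' ignored (set empty)
after full input: {}  (accept=3 not in)

Answer: REJECT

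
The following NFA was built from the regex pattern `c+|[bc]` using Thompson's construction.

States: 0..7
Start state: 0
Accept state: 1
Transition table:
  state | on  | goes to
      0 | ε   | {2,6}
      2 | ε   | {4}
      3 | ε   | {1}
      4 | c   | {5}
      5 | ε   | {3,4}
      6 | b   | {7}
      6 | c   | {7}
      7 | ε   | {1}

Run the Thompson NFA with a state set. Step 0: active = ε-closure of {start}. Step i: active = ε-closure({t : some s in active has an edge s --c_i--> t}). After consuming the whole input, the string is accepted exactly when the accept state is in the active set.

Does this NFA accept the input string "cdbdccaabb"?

start: ε-closure({0}) = {0,2,4,6}
'c' @ 1: {1,3,4,5,7}  (accept∈set)
'd' @ 2: {}  — state set empty
rest 'bdccaabb' ignored (set empty)
after full input: {}  (accept=1 not in)

Answer: REJECT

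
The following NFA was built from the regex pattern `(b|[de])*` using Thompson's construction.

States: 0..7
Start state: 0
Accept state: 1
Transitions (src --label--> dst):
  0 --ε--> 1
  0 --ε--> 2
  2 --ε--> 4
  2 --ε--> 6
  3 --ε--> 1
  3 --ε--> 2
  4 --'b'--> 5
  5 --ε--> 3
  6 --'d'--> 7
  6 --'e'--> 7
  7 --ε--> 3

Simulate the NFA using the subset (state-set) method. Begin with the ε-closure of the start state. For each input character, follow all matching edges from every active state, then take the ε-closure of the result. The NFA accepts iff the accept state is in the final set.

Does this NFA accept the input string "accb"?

start: ε-closure({0}) = {0,1,2,4,6}
'a' @ 1: {}  — dead — no transitions
rest 'ccb' ignored (set empty)
end set {} — state 1 not in

Answer: REJECT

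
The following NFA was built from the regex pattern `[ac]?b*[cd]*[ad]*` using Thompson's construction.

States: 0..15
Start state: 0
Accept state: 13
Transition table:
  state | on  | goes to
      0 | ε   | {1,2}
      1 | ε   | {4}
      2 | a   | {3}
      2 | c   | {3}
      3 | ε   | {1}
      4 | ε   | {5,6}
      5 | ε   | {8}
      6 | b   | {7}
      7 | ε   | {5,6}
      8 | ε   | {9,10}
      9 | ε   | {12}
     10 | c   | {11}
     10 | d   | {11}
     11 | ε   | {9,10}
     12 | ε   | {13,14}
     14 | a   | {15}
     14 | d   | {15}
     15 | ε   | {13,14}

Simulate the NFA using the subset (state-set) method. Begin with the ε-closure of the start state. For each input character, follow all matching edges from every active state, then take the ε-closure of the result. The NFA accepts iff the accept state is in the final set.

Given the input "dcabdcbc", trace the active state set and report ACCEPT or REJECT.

Answer: REJECT

Steps:
initial (ε-close {0}): {0,1,2,4,5,6,8,9,10,12,13,14}
'd' @ 1: {9,10,11,12,13,14,15}  [accepting]
'c' @ 2: {9,10,11,12,13,14}  [accepting]
'a' @ 3: {13,14,15}  [accepting]
'b' @ 4: {}  — state set empty
rest 'dcbc' ignored (set empty)
after full input: {}  (accept=13 not in)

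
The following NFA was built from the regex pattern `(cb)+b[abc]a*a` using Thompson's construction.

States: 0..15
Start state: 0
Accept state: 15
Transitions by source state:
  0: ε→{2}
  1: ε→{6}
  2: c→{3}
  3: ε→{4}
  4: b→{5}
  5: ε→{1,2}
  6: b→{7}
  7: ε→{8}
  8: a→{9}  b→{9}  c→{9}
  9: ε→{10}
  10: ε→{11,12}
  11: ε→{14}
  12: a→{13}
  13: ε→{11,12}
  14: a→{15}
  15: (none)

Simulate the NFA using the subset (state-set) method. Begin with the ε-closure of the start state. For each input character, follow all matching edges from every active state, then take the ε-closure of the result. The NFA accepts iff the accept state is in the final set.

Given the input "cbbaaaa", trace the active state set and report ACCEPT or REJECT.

Answer: ACCEPT

Trace:
initial (ε-close {0}): {0,2}
'c' @ 1: {3,4}
'b' @ 2: {1,2,5,6}
'b' @ 3: {7,8}
'a' @ 4: {9,10,11,12,14}
'a' @ 5: {11,12,13,14,15}  (accept∈set)
'a' @ 6: {11,12,13,14,15}  (accept∈set)
'a' @ 7: {11,12,13,14,15}  (accept∈set)
final: {11,12,13,14,15}; accept 15 in set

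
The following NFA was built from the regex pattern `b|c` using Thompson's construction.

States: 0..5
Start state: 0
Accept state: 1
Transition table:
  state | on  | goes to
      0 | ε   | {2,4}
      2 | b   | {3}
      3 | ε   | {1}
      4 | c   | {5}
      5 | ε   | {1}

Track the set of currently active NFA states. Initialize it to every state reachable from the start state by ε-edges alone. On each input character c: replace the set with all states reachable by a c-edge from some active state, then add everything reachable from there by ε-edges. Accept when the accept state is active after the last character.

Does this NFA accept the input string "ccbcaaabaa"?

Answer: REJECT

Derivation:
initial (ε-close {0}): {0,2,4}
'c' @ 1: {1,5}  [accepting]
'c' @ 2: {}  — dead — no transitions
rest 'bcaaabaa' ignored (set empty)
after full input: {}  (accept=1 not in)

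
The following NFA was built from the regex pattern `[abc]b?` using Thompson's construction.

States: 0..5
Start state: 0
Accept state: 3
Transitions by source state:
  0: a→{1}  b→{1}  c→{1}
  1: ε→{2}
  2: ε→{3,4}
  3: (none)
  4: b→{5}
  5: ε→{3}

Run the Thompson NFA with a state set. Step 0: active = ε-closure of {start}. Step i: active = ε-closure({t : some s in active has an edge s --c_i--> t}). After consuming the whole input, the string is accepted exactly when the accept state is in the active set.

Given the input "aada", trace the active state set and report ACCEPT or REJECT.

Answer: REJECT

Trace:
start: ε-closure({0}) = {0}
'a' @ 1: {1,2,3,4}  (accept∈set)
'a' @ 2: {}  — no active states
rest 'da' ignored (set empty)
after full input: {}  (accept=3 not in)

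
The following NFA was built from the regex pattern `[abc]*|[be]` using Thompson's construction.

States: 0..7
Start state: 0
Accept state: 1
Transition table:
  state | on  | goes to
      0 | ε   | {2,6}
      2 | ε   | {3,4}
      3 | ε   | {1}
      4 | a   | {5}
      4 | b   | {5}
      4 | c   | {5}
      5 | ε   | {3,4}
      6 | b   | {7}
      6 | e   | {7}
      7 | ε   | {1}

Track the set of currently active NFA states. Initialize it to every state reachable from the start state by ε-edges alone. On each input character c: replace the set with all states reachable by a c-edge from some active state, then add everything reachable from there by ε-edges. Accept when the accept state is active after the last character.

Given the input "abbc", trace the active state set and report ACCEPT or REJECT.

start: ε-closure({0}) = {0,1,2,3,4,6}
'a' @ 1: {1,3,4,5}  (accept∈set)
'b' @ 2: {1,3,4,5}  (accept∈set)
'b' @ 3: {1,3,4,5}  (accept∈set)
'c' @ 4: {1,3,4,5}  (accept∈set)
final: {1,3,4,5}; accept 1 in set

Answer: ACCEPT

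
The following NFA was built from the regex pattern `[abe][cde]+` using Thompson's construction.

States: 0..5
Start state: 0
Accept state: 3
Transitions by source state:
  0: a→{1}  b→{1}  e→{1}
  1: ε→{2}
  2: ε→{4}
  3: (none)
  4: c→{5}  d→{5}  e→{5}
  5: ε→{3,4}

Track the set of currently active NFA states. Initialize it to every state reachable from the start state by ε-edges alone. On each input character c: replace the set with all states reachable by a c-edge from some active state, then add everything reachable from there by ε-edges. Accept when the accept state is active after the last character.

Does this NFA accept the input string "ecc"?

Answer: ACCEPT

Trace:
initial (ε-close {0}): {0}
'e' @ 1: {1,2,4}
'c' @ 2: {3,4,5}  (accept∈set)
'c' @ 3: {3,4,5}  (accept∈set)
final: {3,4,5}; accept 3 in set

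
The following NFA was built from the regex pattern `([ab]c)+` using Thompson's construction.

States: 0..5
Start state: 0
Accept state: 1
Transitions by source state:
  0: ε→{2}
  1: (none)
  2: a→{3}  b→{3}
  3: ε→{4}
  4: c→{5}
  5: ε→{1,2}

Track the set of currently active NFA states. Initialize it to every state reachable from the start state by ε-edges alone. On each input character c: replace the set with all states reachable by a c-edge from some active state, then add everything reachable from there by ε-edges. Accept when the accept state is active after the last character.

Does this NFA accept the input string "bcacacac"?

initial (ε-close {0}): {0,2}
'b' @ 1: {3,4}
'c' @ 2: {1,2,5}  [accepting]
'a' @ 3: {3,4}
'c' @ 4: {1,2,5}  [accepting]
'a' @ 5: {3,4}
'c' @ 6: {1,2,5}  [accepting]
'a' @ 7: {3,4}
'c' @ 8: {1,2,5}  [accepting]
end set {1,2,5} — state 1 in

Answer: ACCEPT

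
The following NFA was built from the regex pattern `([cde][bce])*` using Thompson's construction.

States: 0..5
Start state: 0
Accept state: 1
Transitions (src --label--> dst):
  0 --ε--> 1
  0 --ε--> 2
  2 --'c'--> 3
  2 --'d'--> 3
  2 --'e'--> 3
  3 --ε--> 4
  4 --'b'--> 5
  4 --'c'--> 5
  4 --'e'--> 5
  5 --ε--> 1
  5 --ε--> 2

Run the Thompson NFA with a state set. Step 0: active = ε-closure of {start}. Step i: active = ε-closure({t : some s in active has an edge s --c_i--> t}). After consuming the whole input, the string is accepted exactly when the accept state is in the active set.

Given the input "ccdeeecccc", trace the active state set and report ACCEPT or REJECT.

S₀ = ε-closure({0}) = {0,1,2}
'c' @ 1: {3,4}
'c' @ 2: {1,2,5}  ✓accept
'd' @ 3: {3,4}
'e' @ 4: {1,2,5}  ✓accept
'e' @ 5: {3,4}
'e' @ 6: {1,2,5}  ✓accept
'c' @ 7: {3,4}
'c' @ 8: {1,2,5}  ✓accept
'c' @ 9: {3,4}
'c' @ 10: {1,2,5}  ✓accept
end set {1,2,5} — state 1 in

Answer: ACCEPT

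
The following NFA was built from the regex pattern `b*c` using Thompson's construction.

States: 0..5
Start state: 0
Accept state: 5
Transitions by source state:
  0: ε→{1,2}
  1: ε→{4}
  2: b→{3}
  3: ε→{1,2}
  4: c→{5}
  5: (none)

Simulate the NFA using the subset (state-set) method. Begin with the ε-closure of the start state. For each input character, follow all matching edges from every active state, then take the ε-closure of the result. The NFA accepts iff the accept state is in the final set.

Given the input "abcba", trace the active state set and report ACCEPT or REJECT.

initial (ε-close {0}): {0,1,2,4}
'a' @ 1: {}  — state set empty
rest 'bcba' ignored (set empty)
end set {} — state 5 not in

Answer: REJECT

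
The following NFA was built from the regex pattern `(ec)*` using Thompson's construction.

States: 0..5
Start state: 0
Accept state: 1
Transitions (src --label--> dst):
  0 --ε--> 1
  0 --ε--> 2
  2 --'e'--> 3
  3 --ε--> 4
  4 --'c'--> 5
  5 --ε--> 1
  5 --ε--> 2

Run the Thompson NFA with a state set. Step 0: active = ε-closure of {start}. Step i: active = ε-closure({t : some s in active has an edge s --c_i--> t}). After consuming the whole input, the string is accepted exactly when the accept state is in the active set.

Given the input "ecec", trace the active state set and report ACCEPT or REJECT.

Answer: ACCEPT

Derivation:
S₀ = ε-closure({0}) = {0,1,2}
'e' @ 1: {3,4}
'c' @ 2: {1,2,5}  [accepting]
'e' @ 3: {3,4}
'c' @ 4: {1,2,5}  [accepting]
end set {1,2,5} — state 1 in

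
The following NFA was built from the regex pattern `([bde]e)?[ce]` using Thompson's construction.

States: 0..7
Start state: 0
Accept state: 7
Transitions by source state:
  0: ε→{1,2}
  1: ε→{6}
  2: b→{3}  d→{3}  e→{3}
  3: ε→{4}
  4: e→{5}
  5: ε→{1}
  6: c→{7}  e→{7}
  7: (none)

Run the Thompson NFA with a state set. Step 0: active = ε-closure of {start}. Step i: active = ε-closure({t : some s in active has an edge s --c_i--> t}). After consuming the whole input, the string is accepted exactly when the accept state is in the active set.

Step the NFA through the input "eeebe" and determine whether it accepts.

Answer: REJECT

Derivation:
initial (ε-close {0}): {0,1,2,6}
'e' @ 1: {3,4,7}  ✓accept
'e' @ 2: {1,5,6}
'e' @ 3: {7}  ✓accept
'b' @ 4: {}  — state set empty
rest 'e' ignored (set empty)
after full input: {}  (accept=7 not in)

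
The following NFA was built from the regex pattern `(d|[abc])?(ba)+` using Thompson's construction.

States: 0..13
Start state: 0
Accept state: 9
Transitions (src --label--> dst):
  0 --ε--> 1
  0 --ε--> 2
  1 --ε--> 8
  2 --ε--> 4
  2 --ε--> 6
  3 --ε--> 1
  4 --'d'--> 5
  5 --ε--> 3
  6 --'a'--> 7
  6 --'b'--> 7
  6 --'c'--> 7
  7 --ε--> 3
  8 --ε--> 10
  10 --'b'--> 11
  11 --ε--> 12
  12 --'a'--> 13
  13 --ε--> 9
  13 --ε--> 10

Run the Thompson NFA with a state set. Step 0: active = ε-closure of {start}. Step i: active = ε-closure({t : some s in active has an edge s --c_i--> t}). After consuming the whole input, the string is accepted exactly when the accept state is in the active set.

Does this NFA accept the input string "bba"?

Answer: ACCEPT

Steps:
initial (ε-close {0}): {0,1,2,4,6,8,10}
'b' @ 1: {1,3,7,8,10,11,12}
'b' @ 2: {11,12}
'a' @ 3: {9,10,13}  ✓accept
end set {9,10,13} — state 9 in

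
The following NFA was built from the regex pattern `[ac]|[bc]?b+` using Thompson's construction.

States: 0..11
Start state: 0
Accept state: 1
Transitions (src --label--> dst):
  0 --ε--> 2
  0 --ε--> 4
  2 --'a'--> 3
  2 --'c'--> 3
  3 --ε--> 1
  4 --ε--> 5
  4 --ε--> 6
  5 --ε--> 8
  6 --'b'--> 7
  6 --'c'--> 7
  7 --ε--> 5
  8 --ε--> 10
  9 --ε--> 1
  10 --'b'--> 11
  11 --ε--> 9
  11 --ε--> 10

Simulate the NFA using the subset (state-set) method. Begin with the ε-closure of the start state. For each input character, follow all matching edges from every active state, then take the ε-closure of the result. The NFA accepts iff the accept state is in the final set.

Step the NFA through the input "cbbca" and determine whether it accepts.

Answer: REJECT

Derivation:
start: ε-closure({0}) = {0,2,4,5,6,8,10}
'c' @ 1: {1,3,5,7,8,10}  ✓accept
'b' @ 2: {1,9,10,11}  ✓accept
'b' @ 3: {1,9,10,11}  ✓accept
'c' @ 4: {}  — state set empty
rest 'a' ignored (set empty)
after full input: {}  (accept=1 not in)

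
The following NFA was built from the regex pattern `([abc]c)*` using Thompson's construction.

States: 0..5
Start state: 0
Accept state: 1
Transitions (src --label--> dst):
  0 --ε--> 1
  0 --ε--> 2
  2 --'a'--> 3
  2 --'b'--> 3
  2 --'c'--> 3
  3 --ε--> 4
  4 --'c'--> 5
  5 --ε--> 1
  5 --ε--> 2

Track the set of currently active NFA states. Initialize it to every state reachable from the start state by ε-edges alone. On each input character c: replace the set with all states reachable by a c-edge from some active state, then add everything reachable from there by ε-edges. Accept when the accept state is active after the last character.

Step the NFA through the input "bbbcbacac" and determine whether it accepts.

Answer: REJECT

Derivation:
start: ε-closure({0}) = {0,1,2}
'b' @ 1: {3,4}
'b' @ 2: {}  — state set empty
rest 'bcbacac' ignored (set empty)
after full input: {}  (accept=1 not in)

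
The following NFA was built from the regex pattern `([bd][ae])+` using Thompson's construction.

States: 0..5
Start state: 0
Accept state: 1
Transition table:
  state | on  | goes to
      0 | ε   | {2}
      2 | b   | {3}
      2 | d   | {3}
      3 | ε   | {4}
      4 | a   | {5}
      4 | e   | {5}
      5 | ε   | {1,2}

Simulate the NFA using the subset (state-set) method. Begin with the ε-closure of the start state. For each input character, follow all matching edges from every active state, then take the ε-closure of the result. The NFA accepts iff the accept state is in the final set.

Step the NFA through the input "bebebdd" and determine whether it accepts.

initial (ε-close {0}): {0,2}
'b' @ 1: {3,4}
'e' @ 2: {1,2,5}  ✓accept
'b' @ 3: {3,4}
'e' @ 4: {1,2,5}  ✓accept
'b' @ 5: {3,4}
'd' @ 6: {}  — dead — no transitions
rest 'd' ignored (set empty)
after full input: {}  (accept=1 not in)

Answer: REJECT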